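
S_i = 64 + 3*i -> [64, 67, 70, 73, 76]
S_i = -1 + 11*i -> [-1, 10, 21, 32, 43]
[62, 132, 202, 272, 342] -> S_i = 62 + 70*i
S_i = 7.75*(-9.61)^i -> [7.75, -74.48, 715.73, -6878.15, 66099.06]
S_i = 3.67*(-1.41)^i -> [3.67, -5.17, 7.3, -10.29, 14.51]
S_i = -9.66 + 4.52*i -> [-9.66, -5.14, -0.62, 3.9, 8.42]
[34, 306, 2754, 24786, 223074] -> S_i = 34*9^i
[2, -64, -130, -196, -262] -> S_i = 2 + -66*i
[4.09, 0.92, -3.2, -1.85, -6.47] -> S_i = Random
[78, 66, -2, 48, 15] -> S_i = Random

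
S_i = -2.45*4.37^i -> [-2.45, -10.71, -46.79, -204.46, -893.49]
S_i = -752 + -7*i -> [-752, -759, -766, -773, -780]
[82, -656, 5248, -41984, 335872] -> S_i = 82*-8^i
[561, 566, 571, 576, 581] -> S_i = 561 + 5*i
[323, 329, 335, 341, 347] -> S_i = 323 + 6*i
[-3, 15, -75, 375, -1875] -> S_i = -3*-5^i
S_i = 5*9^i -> [5, 45, 405, 3645, 32805]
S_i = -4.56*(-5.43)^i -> [-4.56, 24.76, -134.45, 730.07, -3964.28]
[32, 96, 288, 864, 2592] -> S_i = 32*3^i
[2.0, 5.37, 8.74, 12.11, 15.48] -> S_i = 2.00 + 3.37*i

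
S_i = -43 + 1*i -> [-43, -42, -41, -40, -39]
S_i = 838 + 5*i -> [838, 843, 848, 853, 858]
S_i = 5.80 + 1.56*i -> [5.8, 7.36, 8.92, 10.48, 12.04]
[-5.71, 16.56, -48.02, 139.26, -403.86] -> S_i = -5.71*(-2.90)^i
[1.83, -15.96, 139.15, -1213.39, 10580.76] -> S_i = 1.83*(-8.72)^i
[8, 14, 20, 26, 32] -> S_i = 8 + 6*i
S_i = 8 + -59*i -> [8, -51, -110, -169, -228]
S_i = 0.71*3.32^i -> [0.71, 2.36, 7.83, 25.98, 86.26]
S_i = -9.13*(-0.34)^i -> [-9.13, 3.1, -1.06, 0.36, -0.12]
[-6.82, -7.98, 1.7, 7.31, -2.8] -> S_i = Random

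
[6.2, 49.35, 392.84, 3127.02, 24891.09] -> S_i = 6.20*7.96^i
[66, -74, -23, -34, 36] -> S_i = Random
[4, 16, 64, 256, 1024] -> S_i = 4*4^i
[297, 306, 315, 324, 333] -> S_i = 297 + 9*i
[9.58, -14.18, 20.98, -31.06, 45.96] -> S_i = 9.58*(-1.48)^i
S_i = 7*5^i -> [7, 35, 175, 875, 4375]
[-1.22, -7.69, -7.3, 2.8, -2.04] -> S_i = Random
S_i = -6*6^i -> [-6, -36, -216, -1296, -7776]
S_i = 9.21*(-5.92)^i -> [9.21, -54.52, 322.78, -1910.84, 11312.18]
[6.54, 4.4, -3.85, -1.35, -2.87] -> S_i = Random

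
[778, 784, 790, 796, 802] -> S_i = 778 + 6*i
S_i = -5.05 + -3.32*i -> [-5.05, -8.37, -11.69, -15.01, -18.33]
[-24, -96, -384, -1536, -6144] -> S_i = -24*4^i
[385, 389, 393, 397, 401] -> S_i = 385 + 4*i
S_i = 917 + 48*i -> [917, 965, 1013, 1061, 1109]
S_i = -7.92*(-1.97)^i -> [-7.92, 15.6, -30.74, 60.55, -119.29]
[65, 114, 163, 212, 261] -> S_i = 65 + 49*i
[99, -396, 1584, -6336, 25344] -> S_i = 99*-4^i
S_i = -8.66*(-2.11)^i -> [-8.66, 18.27, -38.56, 81.35, -171.65]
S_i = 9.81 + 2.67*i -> [9.81, 12.48, 15.15, 17.82, 20.49]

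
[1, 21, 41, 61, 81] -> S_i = 1 + 20*i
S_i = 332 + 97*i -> [332, 429, 526, 623, 720]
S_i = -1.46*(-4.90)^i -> [-1.46, 7.15, -35.05, 171.77, -841.66]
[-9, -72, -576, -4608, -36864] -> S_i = -9*8^i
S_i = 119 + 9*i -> [119, 128, 137, 146, 155]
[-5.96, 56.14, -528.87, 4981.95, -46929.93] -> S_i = -5.96*(-9.42)^i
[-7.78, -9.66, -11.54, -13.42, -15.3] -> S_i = -7.78 + -1.88*i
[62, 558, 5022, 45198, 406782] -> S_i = 62*9^i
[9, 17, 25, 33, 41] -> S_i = 9 + 8*i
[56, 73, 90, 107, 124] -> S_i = 56 + 17*i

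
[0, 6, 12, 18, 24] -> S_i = 0 + 6*i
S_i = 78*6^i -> [78, 468, 2808, 16848, 101088]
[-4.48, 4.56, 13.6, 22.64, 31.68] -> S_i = -4.48 + 9.04*i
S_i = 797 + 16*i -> [797, 813, 829, 845, 861]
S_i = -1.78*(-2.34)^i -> [-1.78, 4.17, -9.75, 22.81, -53.37]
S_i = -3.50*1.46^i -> [-3.5, -5.11, -7.46, -10.89, -15.9]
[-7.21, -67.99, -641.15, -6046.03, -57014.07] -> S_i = -7.21*9.43^i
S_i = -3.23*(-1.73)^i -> [-3.23, 5.59, -9.67, 16.72, -28.93]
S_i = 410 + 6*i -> [410, 416, 422, 428, 434]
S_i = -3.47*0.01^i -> [-3.47, -0.03, -0.0, -0.0, -0.0]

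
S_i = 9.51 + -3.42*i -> [9.51, 6.09, 2.67, -0.75, -4.17]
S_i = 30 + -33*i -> [30, -3, -36, -69, -102]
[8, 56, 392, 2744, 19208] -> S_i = 8*7^i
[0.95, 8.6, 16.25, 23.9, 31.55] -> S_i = 0.95 + 7.65*i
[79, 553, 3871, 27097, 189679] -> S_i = 79*7^i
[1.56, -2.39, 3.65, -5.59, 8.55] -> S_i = 1.56*(-1.53)^i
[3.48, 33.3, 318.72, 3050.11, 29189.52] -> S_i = 3.48*9.57^i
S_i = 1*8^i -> [1, 8, 64, 512, 4096]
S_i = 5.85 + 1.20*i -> [5.85, 7.05, 8.25, 9.45, 10.65]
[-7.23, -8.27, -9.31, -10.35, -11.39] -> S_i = -7.23 + -1.04*i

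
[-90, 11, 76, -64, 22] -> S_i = Random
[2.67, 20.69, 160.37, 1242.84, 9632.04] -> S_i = 2.67*7.75^i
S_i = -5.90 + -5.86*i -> [-5.9, -11.76, -17.62, -23.48, -29.34]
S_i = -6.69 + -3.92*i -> [-6.69, -10.61, -14.53, -18.45, -22.37]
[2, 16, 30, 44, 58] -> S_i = 2 + 14*i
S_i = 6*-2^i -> [6, -12, 24, -48, 96]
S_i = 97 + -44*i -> [97, 53, 9, -35, -79]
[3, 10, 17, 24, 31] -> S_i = 3 + 7*i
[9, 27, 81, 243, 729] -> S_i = 9*3^i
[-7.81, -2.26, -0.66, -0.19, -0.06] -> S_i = -7.81*0.29^i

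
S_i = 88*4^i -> [88, 352, 1408, 5632, 22528]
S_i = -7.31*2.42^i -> [-7.31, -17.69, -42.81, -103.6, -250.71]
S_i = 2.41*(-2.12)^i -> [2.41, -5.11, 10.83, -22.96, 48.68]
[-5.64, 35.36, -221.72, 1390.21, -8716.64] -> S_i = -5.64*(-6.27)^i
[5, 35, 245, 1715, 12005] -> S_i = 5*7^i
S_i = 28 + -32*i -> [28, -4, -36, -68, -100]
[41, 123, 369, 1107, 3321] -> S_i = 41*3^i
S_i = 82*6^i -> [82, 492, 2952, 17712, 106272]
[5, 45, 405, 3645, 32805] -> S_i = 5*9^i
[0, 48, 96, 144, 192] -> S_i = 0 + 48*i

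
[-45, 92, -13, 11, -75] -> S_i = Random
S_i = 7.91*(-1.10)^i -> [7.91, -8.7, 9.57, -10.53, 11.58]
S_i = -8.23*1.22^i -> [-8.23, -10.04, -12.25, -14.94, -18.23]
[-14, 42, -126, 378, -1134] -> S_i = -14*-3^i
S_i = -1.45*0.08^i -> [-1.45, -0.12, -0.01, -0.0, -0.0]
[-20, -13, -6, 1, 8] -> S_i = -20 + 7*i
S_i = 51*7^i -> [51, 357, 2499, 17493, 122451]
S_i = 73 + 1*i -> [73, 74, 75, 76, 77]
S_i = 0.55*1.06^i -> [0.55, 0.58, 0.62, 0.66, 0.69]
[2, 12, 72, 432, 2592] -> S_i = 2*6^i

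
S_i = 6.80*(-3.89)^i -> [6.8, -26.45, 102.9, -400.27, 1557.07]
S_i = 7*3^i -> [7, 21, 63, 189, 567]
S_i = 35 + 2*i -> [35, 37, 39, 41, 43]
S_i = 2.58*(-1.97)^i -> [2.58, -5.08, 10.01, -19.73, 38.86]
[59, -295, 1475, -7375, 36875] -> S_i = 59*-5^i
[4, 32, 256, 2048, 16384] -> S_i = 4*8^i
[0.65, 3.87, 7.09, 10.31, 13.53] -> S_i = 0.65 + 3.22*i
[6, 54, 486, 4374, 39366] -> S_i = 6*9^i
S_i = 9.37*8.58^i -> [9.37, 80.39, 689.79, 5918.36, 50779.54]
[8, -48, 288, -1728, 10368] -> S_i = 8*-6^i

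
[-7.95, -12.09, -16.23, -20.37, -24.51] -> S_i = -7.95 + -4.14*i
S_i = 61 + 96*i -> [61, 157, 253, 349, 445]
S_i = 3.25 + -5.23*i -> [3.25, -1.98, -7.21, -12.44, -17.67]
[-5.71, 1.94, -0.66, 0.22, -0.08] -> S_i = -5.71*(-0.34)^i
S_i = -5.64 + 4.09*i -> [-5.64, -1.55, 2.54, 6.63, 10.72]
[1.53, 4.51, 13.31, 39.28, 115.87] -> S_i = 1.53*2.95^i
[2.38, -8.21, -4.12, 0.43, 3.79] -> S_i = Random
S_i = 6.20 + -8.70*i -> [6.2, -2.5, -11.2, -19.9, -28.6]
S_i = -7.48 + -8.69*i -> [-7.48, -16.17, -24.86, -33.55, -42.24]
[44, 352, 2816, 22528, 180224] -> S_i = 44*8^i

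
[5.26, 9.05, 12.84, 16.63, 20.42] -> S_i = 5.26 + 3.79*i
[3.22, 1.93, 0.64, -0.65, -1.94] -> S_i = 3.22 + -1.29*i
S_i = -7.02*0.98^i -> [-7.02, -6.88, -6.74, -6.61, -6.48]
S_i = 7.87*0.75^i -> [7.87, 5.9, 4.43, 3.32, 2.49]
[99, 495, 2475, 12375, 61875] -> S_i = 99*5^i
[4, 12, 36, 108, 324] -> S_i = 4*3^i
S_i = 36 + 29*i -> [36, 65, 94, 123, 152]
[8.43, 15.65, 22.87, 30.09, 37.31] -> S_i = 8.43 + 7.22*i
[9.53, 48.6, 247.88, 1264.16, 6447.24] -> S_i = 9.53*5.10^i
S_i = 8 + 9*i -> [8, 17, 26, 35, 44]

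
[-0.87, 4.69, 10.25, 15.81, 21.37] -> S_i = -0.87 + 5.56*i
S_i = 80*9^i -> [80, 720, 6480, 58320, 524880]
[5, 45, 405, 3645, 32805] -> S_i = 5*9^i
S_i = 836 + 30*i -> [836, 866, 896, 926, 956]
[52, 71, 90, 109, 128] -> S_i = 52 + 19*i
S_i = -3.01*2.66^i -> [-3.01, -8.01, -21.3, -56.65, -150.69]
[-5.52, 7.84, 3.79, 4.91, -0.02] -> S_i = Random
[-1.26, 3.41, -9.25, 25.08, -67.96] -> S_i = -1.26*(-2.71)^i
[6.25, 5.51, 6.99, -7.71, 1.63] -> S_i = Random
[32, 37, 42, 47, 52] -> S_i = 32 + 5*i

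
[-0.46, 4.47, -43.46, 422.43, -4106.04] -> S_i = -0.46*(-9.72)^i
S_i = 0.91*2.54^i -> [0.91, 2.31, 5.87, 14.91, 37.88]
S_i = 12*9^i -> [12, 108, 972, 8748, 78732]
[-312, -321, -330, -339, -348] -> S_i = -312 + -9*i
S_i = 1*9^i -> [1, 9, 81, 729, 6561]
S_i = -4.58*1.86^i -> [-4.58, -8.52, -15.84, -29.47, -54.82]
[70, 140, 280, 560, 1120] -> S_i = 70*2^i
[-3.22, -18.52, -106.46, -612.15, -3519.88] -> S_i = -3.22*5.75^i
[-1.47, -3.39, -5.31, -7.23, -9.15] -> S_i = -1.47 + -1.92*i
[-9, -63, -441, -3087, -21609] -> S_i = -9*7^i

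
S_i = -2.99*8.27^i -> [-2.99, -24.73, -204.49, -1691.17, -13985.99]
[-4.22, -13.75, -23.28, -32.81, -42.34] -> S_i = -4.22 + -9.53*i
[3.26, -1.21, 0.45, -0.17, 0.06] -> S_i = 3.26*(-0.37)^i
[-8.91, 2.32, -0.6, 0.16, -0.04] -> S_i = -8.91*(-0.26)^i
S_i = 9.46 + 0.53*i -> [9.46, 9.99, 10.52, 11.05, 11.58]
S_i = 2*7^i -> [2, 14, 98, 686, 4802]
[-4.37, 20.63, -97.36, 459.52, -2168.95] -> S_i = -4.37*(-4.72)^i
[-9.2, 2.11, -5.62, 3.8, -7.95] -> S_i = Random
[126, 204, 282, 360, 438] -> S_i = 126 + 78*i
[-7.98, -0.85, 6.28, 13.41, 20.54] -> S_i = -7.98 + 7.13*i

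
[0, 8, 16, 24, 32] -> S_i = 0 + 8*i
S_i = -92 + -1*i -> [-92, -93, -94, -95, -96]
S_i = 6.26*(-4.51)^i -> [6.26, -28.23, 127.33, -574.25, 2589.89]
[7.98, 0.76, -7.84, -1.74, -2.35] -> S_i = Random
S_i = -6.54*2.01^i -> [-6.54, -13.15, -26.42, -53.11, -106.75]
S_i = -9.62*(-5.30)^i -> [-9.62, 50.99, -270.23, 1432.2, -7590.64]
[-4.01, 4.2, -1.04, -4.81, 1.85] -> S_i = Random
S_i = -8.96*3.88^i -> [-8.96, -34.76, -134.89, -523.36, -2030.65]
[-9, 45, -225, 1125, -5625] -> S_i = -9*-5^i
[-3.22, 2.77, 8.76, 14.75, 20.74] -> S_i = -3.22 + 5.99*i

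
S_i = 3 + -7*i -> [3, -4, -11, -18, -25]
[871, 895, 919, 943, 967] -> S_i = 871 + 24*i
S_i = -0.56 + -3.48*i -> [-0.56, -4.04, -7.52, -11.0, -14.48]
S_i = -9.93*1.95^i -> [-9.93, -19.36, -37.76, -73.63, -143.58]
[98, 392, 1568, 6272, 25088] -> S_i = 98*4^i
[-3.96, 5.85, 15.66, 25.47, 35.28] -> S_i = -3.96 + 9.81*i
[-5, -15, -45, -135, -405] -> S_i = -5*3^i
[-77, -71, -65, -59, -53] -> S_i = -77 + 6*i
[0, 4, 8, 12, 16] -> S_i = 0 + 4*i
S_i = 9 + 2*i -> [9, 11, 13, 15, 17]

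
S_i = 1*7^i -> [1, 7, 49, 343, 2401]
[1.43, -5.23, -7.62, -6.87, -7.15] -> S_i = Random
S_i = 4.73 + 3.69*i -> [4.73, 8.42, 12.11, 15.8, 19.49]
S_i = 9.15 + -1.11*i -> [9.15, 8.04, 6.93, 5.82, 4.71]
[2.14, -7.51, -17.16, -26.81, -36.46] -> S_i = 2.14 + -9.65*i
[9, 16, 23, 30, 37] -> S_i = 9 + 7*i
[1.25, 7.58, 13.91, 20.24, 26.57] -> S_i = 1.25 + 6.33*i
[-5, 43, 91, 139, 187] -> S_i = -5 + 48*i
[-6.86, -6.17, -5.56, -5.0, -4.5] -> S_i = -6.86*0.90^i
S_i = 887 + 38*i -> [887, 925, 963, 1001, 1039]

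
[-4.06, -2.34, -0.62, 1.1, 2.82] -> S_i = -4.06 + 1.72*i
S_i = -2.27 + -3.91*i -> [-2.27, -6.18, -10.09, -14.0, -17.91]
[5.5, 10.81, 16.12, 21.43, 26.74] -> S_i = 5.50 + 5.31*i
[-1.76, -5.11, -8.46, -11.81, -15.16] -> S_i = -1.76 + -3.35*i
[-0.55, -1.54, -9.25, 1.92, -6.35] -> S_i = Random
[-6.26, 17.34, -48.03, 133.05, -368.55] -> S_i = -6.26*(-2.77)^i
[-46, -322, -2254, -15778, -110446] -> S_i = -46*7^i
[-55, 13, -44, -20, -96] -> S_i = Random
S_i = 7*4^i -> [7, 28, 112, 448, 1792]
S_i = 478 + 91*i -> [478, 569, 660, 751, 842]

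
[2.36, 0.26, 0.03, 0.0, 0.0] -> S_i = 2.36*0.11^i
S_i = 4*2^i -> [4, 8, 16, 32, 64]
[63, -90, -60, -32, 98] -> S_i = Random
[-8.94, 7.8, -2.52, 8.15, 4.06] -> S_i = Random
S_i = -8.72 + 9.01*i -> [-8.72, 0.29, 9.3, 18.31, 27.32]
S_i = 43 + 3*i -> [43, 46, 49, 52, 55]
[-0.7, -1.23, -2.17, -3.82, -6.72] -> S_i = -0.70*1.76^i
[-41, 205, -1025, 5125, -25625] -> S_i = -41*-5^i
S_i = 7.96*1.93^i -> [7.96, 15.36, 29.65, 57.22, 110.44]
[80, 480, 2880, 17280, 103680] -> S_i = 80*6^i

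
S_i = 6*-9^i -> [6, -54, 486, -4374, 39366]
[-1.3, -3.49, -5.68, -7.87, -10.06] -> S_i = -1.30 + -2.19*i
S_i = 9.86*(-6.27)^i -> [9.86, -61.82, 387.63, -2430.41, 15238.67]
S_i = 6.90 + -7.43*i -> [6.9, -0.53, -7.96, -15.39, -22.82]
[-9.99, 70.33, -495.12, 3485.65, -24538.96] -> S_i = -9.99*(-7.04)^i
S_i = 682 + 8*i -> [682, 690, 698, 706, 714]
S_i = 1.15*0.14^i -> [1.15, 0.16, 0.02, 0.0, 0.0]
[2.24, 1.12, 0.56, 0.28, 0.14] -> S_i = 2.24*0.50^i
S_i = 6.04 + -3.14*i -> [6.04, 2.9, -0.24, -3.38, -6.52]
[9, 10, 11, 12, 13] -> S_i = 9 + 1*i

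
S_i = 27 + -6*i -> [27, 21, 15, 9, 3]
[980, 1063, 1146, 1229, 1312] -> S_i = 980 + 83*i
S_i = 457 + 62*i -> [457, 519, 581, 643, 705]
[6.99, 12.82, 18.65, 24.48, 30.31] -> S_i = 6.99 + 5.83*i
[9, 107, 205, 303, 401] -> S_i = 9 + 98*i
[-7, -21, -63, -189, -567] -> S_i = -7*3^i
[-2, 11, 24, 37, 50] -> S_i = -2 + 13*i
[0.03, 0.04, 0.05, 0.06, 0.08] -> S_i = 0.03*1.28^i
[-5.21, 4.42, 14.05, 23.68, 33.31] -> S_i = -5.21 + 9.63*i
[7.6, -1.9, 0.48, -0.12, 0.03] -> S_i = 7.60*(-0.25)^i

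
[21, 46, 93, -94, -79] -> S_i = Random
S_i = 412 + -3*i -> [412, 409, 406, 403, 400]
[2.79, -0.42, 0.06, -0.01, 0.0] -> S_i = 2.79*(-0.15)^i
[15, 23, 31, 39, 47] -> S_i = 15 + 8*i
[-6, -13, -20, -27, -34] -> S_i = -6 + -7*i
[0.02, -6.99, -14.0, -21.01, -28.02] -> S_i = 0.02 + -7.01*i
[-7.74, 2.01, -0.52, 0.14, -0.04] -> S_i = -7.74*(-0.26)^i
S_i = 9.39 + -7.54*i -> [9.39, 1.85, -5.69, -13.23, -20.77]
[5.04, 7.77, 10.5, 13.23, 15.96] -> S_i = 5.04 + 2.73*i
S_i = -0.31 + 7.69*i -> [-0.31, 7.38, 15.07, 22.76, 30.45]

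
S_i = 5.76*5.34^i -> [5.76, 30.76, 164.25, 877.09, 4683.68]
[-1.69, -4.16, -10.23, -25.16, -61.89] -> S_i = -1.69*2.46^i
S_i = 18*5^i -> [18, 90, 450, 2250, 11250]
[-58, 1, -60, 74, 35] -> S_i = Random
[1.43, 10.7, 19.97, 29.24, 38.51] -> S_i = 1.43 + 9.27*i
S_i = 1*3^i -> [1, 3, 9, 27, 81]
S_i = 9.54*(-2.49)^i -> [9.54, -23.75, 59.15, -147.28, 366.73]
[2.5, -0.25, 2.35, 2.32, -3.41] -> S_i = Random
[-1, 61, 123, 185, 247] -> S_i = -1 + 62*i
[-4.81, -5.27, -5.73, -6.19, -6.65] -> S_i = -4.81 + -0.46*i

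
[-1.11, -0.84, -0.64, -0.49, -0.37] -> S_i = -1.11*0.76^i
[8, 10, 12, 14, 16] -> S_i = 8 + 2*i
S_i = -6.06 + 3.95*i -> [-6.06, -2.11, 1.84, 5.79, 9.74]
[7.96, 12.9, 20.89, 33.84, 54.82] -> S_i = 7.96*1.62^i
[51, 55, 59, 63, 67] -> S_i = 51 + 4*i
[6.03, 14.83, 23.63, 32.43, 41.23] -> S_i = 6.03 + 8.80*i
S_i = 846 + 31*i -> [846, 877, 908, 939, 970]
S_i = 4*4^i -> [4, 16, 64, 256, 1024]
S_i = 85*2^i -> [85, 170, 340, 680, 1360]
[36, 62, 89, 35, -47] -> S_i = Random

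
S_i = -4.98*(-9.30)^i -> [-4.98, 46.31, -430.72, 4005.7, -37252.99]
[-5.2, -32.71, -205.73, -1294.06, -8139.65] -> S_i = -5.20*6.29^i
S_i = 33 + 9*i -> [33, 42, 51, 60, 69]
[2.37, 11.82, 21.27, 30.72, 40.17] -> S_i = 2.37 + 9.45*i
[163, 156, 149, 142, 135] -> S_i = 163 + -7*i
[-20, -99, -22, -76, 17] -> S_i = Random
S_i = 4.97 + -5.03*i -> [4.97, -0.06, -5.09, -10.12, -15.15]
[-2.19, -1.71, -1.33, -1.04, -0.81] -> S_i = -2.19*0.78^i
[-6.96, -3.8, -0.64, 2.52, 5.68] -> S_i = -6.96 + 3.16*i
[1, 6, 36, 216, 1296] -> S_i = 1*6^i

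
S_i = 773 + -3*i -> [773, 770, 767, 764, 761]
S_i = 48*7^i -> [48, 336, 2352, 16464, 115248]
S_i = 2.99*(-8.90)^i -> [2.99, -26.61, 236.84, -2107.86, 18759.93]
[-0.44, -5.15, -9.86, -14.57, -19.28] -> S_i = -0.44 + -4.71*i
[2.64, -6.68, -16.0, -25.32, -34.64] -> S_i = 2.64 + -9.32*i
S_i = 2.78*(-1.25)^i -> [2.78, -3.47, 4.34, -5.43, 6.79]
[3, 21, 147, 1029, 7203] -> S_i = 3*7^i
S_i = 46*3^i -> [46, 138, 414, 1242, 3726]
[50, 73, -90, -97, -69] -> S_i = Random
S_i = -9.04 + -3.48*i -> [-9.04, -12.52, -16.0, -19.48, -22.96]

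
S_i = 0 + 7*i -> [0, 7, 14, 21, 28]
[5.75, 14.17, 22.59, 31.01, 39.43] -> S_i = 5.75 + 8.42*i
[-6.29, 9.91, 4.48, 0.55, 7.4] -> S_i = Random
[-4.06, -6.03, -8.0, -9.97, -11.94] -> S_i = -4.06 + -1.97*i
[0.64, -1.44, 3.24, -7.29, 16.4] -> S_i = 0.64*(-2.25)^i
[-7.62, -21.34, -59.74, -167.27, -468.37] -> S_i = -7.62*2.80^i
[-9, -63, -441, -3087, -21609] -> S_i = -9*7^i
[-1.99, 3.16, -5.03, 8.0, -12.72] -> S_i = -1.99*(-1.59)^i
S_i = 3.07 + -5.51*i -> [3.07, -2.44, -7.95, -13.46, -18.97]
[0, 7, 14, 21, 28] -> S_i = 0 + 7*i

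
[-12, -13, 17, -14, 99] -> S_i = Random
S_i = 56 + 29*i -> [56, 85, 114, 143, 172]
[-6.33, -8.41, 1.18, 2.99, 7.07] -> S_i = Random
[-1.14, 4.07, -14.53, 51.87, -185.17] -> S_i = -1.14*(-3.57)^i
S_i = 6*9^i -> [6, 54, 486, 4374, 39366]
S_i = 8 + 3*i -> [8, 11, 14, 17, 20]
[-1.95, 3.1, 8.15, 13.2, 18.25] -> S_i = -1.95 + 5.05*i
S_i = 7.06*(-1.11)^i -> [7.06, -7.84, 8.7, -9.66, 10.72]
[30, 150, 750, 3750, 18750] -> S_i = 30*5^i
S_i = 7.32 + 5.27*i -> [7.32, 12.59, 17.86, 23.13, 28.4]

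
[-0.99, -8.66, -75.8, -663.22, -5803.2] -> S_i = -0.99*8.75^i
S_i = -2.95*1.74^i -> [-2.95, -5.13, -8.93, -15.54, -27.04]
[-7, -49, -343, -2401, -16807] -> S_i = -7*7^i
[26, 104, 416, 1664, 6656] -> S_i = 26*4^i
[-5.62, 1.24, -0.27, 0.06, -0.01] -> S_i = -5.62*(-0.22)^i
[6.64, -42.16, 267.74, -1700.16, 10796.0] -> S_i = 6.64*(-6.35)^i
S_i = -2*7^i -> [-2, -14, -98, -686, -4802]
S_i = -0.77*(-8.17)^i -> [-0.77, 6.29, -51.4, 419.91, -3430.67]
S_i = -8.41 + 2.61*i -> [-8.41, -5.8, -3.19, -0.58, 2.03]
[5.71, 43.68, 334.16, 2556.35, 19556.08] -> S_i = 5.71*7.65^i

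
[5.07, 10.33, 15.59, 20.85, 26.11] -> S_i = 5.07 + 5.26*i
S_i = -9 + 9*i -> [-9, 0, 9, 18, 27]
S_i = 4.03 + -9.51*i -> [4.03, -5.48, -14.99, -24.5, -34.01]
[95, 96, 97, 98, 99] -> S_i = 95 + 1*i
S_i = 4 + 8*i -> [4, 12, 20, 28, 36]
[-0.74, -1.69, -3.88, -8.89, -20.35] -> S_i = -0.74*2.29^i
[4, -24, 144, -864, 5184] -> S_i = 4*-6^i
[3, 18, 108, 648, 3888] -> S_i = 3*6^i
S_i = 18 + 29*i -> [18, 47, 76, 105, 134]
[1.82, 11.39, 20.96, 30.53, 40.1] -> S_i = 1.82 + 9.57*i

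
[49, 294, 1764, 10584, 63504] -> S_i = 49*6^i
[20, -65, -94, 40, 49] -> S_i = Random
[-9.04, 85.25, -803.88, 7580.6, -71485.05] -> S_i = -9.04*(-9.43)^i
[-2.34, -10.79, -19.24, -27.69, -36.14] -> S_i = -2.34 + -8.45*i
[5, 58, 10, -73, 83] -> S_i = Random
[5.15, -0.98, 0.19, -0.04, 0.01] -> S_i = 5.15*(-0.19)^i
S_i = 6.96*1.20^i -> [6.96, 8.35, 10.02, 12.03, 14.43]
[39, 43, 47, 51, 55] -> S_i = 39 + 4*i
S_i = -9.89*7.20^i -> [-9.89, -71.21, -512.7, -3691.42, -26578.24]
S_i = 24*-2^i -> [24, -48, 96, -192, 384]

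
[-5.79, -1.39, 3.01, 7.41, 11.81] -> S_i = -5.79 + 4.40*i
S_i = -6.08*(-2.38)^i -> [-6.08, 14.47, -34.44, 81.97, -195.08]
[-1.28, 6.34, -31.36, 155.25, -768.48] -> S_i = -1.28*(-4.95)^i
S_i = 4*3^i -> [4, 12, 36, 108, 324]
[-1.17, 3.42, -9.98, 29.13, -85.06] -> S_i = -1.17*(-2.92)^i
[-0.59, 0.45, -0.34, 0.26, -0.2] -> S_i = -0.59*(-0.76)^i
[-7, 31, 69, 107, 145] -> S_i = -7 + 38*i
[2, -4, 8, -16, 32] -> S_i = 2*-2^i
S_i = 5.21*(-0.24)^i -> [5.21, -1.25, 0.3, -0.07, 0.02]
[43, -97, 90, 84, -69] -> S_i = Random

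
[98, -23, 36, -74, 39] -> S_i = Random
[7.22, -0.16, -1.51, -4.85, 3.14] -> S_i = Random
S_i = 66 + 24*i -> [66, 90, 114, 138, 162]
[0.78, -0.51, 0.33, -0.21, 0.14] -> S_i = 0.78*(-0.65)^i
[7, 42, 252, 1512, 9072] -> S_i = 7*6^i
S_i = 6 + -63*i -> [6, -57, -120, -183, -246]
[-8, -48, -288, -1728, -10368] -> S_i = -8*6^i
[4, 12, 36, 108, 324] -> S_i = 4*3^i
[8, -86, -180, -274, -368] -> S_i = 8 + -94*i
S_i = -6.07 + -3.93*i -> [-6.07, -10.0, -13.93, -17.86, -21.79]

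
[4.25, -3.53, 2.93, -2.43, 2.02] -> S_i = 4.25*(-0.83)^i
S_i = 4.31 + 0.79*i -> [4.31, 5.1, 5.89, 6.68, 7.47]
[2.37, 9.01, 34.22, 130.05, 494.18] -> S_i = 2.37*3.80^i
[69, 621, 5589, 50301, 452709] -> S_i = 69*9^i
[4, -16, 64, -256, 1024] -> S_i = 4*-4^i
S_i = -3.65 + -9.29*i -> [-3.65, -12.94, -22.23, -31.52, -40.81]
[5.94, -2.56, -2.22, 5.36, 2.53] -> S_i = Random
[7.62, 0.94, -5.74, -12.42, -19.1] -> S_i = 7.62 + -6.68*i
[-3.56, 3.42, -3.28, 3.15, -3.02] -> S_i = -3.56*(-0.96)^i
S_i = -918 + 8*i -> [-918, -910, -902, -894, -886]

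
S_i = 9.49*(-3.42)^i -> [9.49, -32.46, 111.0, -379.62, 1298.29]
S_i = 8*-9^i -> [8, -72, 648, -5832, 52488]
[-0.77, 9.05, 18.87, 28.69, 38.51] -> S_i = -0.77 + 9.82*i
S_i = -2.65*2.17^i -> [-2.65, -5.75, -12.48, -27.08, -58.76]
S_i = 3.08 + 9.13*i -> [3.08, 12.21, 21.34, 30.47, 39.6]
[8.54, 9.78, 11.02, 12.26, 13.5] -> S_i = 8.54 + 1.24*i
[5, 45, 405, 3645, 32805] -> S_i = 5*9^i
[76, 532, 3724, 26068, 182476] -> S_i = 76*7^i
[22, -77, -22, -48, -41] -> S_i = Random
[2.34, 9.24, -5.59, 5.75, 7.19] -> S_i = Random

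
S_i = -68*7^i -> [-68, -476, -3332, -23324, -163268]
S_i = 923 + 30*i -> [923, 953, 983, 1013, 1043]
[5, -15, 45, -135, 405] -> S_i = 5*-3^i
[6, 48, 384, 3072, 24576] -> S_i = 6*8^i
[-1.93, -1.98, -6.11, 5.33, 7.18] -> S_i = Random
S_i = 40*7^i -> [40, 280, 1960, 13720, 96040]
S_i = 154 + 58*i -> [154, 212, 270, 328, 386]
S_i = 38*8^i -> [38, 304, 2432, 19456, 155648]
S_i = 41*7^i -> [41, 287, 2009, 14063, 98441]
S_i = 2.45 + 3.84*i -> [2.45, 6.29, 10.13, 13.97, 17.81]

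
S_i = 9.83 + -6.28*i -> [9.83, 3.55, -2.73, -9.01, -15.29]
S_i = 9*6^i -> [9, 54, 324, 1944, 11664]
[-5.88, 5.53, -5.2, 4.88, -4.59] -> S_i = -5.88*(-0.94)^i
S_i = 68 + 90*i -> [68, 158, 248, 338, 428]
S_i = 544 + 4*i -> [544, 548, 552, 556, 560]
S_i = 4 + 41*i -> [4, 45, 86, 127, 168]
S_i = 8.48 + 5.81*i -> [8.48, 14.29, 20.1, 25.91, 31.72]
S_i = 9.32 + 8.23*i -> [9.32, 17.55, 25.78, 34.01, 42.24]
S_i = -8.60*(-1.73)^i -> [-8.6, 14.88, -25.74, 44.53, -77.03]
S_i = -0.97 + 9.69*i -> [-0.97, 8.72, 18.41, 28.1, 37.79]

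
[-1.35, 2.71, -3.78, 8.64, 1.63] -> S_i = Random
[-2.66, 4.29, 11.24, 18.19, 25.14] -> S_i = -2.66 + 6.95*i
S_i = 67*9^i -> [67, 603, 5427, 48843, 439587]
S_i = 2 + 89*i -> [2, 91, 180, 269, 358]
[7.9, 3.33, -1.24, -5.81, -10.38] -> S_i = 7.90 + -4.57*i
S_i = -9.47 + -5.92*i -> [-9.47, -15.39, -21.31, -27.23, -33.15]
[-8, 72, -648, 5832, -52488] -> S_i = -8*-9^i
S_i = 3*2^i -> [3, 6, 12, 24, 48]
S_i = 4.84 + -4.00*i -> [4.84, 0.84, -3.16, -7.16, -11.16]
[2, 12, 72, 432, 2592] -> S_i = 2*6^i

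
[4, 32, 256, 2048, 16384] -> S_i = 4*8^i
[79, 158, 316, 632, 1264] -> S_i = 79*2^i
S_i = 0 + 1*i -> [0, 1, 2, 3, 4]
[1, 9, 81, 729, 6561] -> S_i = 1*9^i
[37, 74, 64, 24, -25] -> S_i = Random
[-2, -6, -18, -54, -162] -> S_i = -2*3^i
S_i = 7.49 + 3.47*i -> [7.49, 10.96, 14.43, 17.9, 21.37]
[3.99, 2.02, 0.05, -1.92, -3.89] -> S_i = 3.99 + -1.97*i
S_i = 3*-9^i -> [3, -27, 243, -2187, 19683]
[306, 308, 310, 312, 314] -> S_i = 306 + 2*i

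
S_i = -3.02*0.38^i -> [-3.02, -1.15, -0.44, -0.17, -0.06]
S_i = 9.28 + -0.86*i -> [9.28, 8.42, 7.56, 6.7, 5.84]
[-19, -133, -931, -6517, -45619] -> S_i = -19*7^i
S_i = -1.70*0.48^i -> [-1.7, -0.82, -0.39, -0.19, -0.09]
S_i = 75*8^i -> [75, 600, 4800, 38400, 307200]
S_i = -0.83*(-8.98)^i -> [-0.83, 7.45, -66.93, 601.05, -5397.39]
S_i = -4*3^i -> [-4, -12, -36, -108, -324]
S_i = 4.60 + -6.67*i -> [4.6, -2.07, -8.74, -15.41, -22.08]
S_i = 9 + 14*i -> [9, 23, 37, 51, 65]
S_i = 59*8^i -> [59, 472, 3776, 30208, 241664]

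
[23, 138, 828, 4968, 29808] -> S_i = 23*6^i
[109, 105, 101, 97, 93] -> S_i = 109 + -4*i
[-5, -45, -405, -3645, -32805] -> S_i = -5*9^i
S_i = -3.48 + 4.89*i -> [-3.48, 1.41, 6.3, 11.19, 16.08]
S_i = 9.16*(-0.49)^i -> [9.16, -4.49, 2.2, -1.08, 0.53]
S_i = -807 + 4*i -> [-807, -803, -799, -795, -791]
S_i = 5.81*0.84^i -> [5.81, 4.88, 4.1, 3.44, 2.89]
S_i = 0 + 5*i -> [0, 5, 10, 15, 20]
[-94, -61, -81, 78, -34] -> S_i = Random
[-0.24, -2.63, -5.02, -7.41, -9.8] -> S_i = -0.24 + -2.39*i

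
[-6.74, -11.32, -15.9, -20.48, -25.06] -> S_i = -6.74 + -4.58*i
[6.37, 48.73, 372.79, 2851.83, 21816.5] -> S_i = 6.37*7.65^i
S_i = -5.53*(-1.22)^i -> [-5.53, 6.75, -8.23, 10.04, -12.25]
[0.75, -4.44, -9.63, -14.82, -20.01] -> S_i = 0.75 + -5.19*i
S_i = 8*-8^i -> [8, -64, 512, -4096, 32768]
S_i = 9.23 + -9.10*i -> [9.23, 0.13, -8.97, -18.07, -27.17]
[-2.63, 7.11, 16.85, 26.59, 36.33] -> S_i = -2.63 + 9.74*i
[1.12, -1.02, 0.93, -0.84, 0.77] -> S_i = 1.12*(-0.91)^i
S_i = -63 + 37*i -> [-63, -26, 11, 48, 85]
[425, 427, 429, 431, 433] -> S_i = 425 + 2*i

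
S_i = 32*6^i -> [32, 192, 1152, 6912, 41472]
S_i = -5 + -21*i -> [-5, -26, -47, -68, -89]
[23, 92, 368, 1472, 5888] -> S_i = 23*4^i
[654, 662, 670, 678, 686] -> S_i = 654 + 8*i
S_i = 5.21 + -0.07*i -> [5.21, 5.14, 5.07, 5.0, 4.93]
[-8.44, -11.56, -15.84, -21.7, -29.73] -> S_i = -8.44*1.37^i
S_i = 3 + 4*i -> [3, 7, 11, 15, 19]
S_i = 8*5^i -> [8, 40, 200, 1000, 5000]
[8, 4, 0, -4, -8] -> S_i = 8 + -4*i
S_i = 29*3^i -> [29, 87, 261, 783, 2349]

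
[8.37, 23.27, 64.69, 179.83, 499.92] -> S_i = 8.37*2.78^i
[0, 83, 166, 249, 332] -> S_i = 0 + 83*i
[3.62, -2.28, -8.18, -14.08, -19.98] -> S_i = 3.62 + -5.90*i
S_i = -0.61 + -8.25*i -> [-0.61, -8.86, -17.11, -25.36, -33.61]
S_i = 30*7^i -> [30, 210, 1470, 10290, 72030]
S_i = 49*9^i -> [49, 441, 3969, 35721, 321489]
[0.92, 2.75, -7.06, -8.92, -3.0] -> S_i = Random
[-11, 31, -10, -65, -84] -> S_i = Random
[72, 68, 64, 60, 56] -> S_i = 72 + -4*i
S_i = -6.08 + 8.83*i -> [-6.08, 2.75, 11.58, 20.41, 29.24]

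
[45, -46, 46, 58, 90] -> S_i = Random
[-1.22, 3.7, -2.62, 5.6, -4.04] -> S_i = Random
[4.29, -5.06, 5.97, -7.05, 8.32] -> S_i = 4.29*(-1.18)^i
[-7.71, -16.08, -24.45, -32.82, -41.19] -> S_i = -7.71 + -8.37*i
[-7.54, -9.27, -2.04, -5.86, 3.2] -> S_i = Random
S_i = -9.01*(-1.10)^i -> [-9.01, 9.91, -10.9, 11.99, -13.19]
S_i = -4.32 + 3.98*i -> [-4.32, -0.34, 3.64, 7.62, 11.6]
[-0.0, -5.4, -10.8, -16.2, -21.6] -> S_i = -0.00 + -5.40*i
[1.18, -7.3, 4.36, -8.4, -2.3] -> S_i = Random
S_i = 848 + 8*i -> [848, 856, 864, 872, 880]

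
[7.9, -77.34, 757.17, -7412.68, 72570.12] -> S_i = 7.90*(-9.79)^i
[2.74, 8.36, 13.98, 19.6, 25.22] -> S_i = 2.74 + 5.62*i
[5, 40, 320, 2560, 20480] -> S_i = 5*8^i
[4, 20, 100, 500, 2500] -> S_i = 4*5^i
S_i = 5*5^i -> [5, 25, 125, 625, 3125]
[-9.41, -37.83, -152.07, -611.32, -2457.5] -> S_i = -9.41*4.02^i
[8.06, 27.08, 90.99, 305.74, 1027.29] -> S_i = 8.06*3.36^i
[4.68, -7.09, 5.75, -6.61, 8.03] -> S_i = Random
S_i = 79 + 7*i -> [79, 86, 93, 100, 107]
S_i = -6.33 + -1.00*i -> [-6.33, -7.33, -8.33, -9.33, -10.33]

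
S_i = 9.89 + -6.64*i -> [9.89, 3.25, -3.39, -10.03, -16.67]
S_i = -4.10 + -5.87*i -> [-4.1, -9.97, -15.84, -21.71, -27.58]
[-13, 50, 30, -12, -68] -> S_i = Random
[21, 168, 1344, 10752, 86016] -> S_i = 21*8^i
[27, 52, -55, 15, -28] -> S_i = Random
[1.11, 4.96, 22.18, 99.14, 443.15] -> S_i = 1.11*4.47^i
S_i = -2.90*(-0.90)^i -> [-2.9, 2.61, -2.35, 2.11, -1.9]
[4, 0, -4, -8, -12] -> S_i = 4 + -4*i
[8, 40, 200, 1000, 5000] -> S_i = 8*5^i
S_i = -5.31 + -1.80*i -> [-5.31, -7.11, -8.91, -10.71, -12.51]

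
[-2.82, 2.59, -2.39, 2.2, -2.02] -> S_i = -2.82*(-0.92)^i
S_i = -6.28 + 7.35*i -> [-6.28, 1.07, 8.42, 15.77, 23.12]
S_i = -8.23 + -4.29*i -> [-8.23, -12.52, -16.81, -21.1, -25.39]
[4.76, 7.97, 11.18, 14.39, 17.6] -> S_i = 4.76 + 3.21*i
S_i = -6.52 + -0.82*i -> [-6.52, -7.34, -8.16, -8.98, -9.8]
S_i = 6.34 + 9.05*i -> [6.34, 15.39, 24.44, 33.49, 42.54]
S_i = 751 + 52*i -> [751, 803, 855, 907, 959]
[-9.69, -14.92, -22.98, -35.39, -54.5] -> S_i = -9.69*1.54^i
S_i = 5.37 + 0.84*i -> [5.37, 6.21, 7.05, 7.89, 8.73]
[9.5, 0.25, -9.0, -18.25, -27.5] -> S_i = 9.50 + -9.25*i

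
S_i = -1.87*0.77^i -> [-1.87, -1.44, -1.11, -0.85, -0.66]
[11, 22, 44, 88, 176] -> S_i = 11*2^i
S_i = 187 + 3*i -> [187, 190, 193, 196, 199]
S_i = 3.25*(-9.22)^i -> [3.25, -29.97, 276.28, -2547.28, 23485.89]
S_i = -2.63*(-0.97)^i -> [-2.63, 2.55, -2.47, 2.4, -2.33]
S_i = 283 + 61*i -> [283, 344, 405, 466, 527]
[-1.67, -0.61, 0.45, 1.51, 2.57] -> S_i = -1.67 + 1.06*i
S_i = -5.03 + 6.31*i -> [-5.03, 1.28, 7.59, 13.9, 20.21]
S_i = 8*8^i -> [8, 64, 512, 4096, 32768]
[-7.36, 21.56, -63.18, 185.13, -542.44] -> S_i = -7.36*(-2.93)^i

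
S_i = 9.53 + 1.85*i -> [9.53, 11.38, 13.23, 15.08, 16.93]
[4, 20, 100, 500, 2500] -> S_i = 4*5^i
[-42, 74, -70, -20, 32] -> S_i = Random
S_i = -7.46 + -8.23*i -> [-7.46, -15.69, -23.92, -32.15, -40.38]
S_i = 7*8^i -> [7, 56, 448, 3584, 28672]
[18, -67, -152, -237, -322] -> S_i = 18 + -85*i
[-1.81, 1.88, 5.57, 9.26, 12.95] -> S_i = -1.81 + 3.69*i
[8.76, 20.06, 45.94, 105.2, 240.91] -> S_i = 8.76*2.29^i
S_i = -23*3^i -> [-23, -69, -207, -621, -1863]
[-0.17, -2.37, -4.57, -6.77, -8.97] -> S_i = -0.17 + -2.20*i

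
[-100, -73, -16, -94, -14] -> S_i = Random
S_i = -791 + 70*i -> [-791, -721, -651, -581, -511]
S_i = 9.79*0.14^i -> [9.79, 1.37, 0.19, 0.03, 0.0]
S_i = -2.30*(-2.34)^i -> [-2.3, 5.38, -12.59, 29.47, -68.96]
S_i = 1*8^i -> [1, 8, 64, 512, 4096]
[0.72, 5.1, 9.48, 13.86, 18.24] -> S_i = 0.72 + 4.38*i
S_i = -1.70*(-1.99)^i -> [-1.7, 3.38, -6.73, 13.4, -26.66]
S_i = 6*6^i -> [6, 36, 216, 1296, 7776]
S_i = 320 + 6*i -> [320, 326, 332, 338, 344]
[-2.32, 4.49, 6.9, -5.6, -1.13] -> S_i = Random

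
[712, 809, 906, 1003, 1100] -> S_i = 712 + 97*i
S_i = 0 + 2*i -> [0, 2, 4, 6, 8]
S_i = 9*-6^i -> [9, -54, 324, -1944, 11664]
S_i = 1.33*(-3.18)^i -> [1.33, -4.23, 13.45, -42.77, 136.01]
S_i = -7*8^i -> [-7, -56, -448, -3584, -28672]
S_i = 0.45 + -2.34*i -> [0.45, -1.89, -4.23, -6.57, -8.91]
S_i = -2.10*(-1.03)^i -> [-2.1, 2.16, -2.23, 2.29, -2.36]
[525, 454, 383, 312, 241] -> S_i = 525 + -71*i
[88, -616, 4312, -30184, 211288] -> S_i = 88*-7^i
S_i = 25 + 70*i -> [25, 95, 165, 235, 305]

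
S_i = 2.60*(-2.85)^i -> [2.6, -7.41, 21.12, -60.19, 171.54]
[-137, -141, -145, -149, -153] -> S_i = -137 + -4*i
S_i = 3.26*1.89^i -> [3.26, 6.16, 11.65, 22.01, 41.6]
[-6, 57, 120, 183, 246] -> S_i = -6 + 63*i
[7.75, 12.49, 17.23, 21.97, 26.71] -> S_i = 7.75 + 4.74*i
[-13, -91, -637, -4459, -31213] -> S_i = -13*7^i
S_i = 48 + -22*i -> [48, 26, 4, -18, -40]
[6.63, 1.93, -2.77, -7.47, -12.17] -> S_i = 6.63 + -4.70*i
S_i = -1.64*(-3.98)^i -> [-1.64, 6.53, -25.98, 103.39, -411.51]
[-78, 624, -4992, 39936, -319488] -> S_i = -78*-8^i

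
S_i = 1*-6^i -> [1, -6, 36, -216, 1296]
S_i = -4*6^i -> [-4, -24, -144, -864, -5184]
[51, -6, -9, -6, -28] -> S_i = Random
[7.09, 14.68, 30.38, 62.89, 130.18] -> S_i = 7.09*2.07^i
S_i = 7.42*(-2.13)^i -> [7.42, -15.8, 33.66, -71.7, 152.73]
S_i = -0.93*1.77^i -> [-0.93, -1.65, -2.91, -5.16, -9.13]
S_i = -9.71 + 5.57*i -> [-9.71, -4.14, 1.43, 7.0, 12.57]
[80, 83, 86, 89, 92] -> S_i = 80 + 3*i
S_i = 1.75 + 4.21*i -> [1.75, 5.96, 10.17, 14.38, 18.59]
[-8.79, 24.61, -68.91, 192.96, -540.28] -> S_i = -8.79*(-2.80)^i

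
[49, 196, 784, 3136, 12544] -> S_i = 49*4^i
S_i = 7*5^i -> [7, 35, 175, 875, 4375]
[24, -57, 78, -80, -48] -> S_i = Random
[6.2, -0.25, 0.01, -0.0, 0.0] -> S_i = 6.20*(-0.04)^i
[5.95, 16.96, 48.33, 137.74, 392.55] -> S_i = 5.95*2.85^i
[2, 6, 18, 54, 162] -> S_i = 2*3^i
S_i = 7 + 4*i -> [7, 11, 15, 19, 23]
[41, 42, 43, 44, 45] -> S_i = 41 + 1*i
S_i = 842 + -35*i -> [842, 807, 772, 737, 702]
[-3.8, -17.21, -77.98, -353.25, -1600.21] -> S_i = -3.80*4.53^i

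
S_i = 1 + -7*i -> [1, -6, -13, -20, -27]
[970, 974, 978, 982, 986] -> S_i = 970 + 4*i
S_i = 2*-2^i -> [2, -4, 8, -16, 32]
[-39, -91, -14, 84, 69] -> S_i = Random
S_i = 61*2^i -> [61, 122, 244, 488, 976]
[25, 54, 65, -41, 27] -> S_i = Random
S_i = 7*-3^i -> [7, -21, 63, -189, 567]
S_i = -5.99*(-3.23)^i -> [-5.99, 19.35, -62.49, 201.85, -651.98]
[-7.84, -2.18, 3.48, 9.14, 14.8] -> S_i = -7.84 + 5.66*i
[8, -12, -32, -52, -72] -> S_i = 8 + -20*i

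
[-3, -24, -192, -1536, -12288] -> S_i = -3*8^i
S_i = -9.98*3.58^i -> [-9.98, -35.73, -127.91, -457.91, -1639.32]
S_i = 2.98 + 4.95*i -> [2.98, 7.93, 12.88, 17.83, 22.78]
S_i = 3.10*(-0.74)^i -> [3.1, -2.29, 1.7, -1.26, 0.93]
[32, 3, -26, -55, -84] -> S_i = 32 + -29*i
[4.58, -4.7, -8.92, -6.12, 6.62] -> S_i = Random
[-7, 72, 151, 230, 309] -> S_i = -7 + 79*i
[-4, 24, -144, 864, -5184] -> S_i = -4*-6^i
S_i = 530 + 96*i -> [530, 626, 722, 818, 914]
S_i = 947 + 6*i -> [947, 953, 959, 965, 971]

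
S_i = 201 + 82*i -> [201, 283, 365, 447, 529]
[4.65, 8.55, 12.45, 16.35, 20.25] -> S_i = 4.65 + 3.90*i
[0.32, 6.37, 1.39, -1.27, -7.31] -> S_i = Random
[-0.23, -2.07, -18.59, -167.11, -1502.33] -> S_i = -0.23*8.99^i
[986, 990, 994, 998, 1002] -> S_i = 986 + 4*i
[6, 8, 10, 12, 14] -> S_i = 6 + 2*i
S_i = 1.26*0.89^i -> [1.26, 1.12, 1.0, 0.89, 0.79]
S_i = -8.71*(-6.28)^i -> [-8.71, 54.7, -343.51, 2157.23, -13547.42]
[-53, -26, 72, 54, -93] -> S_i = Random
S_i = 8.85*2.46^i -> [8.85, 21.77, 53.56, 131.75, 324.1]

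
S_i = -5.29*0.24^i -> [-5.29, -1.27, -0.3, -0.07, -0.02]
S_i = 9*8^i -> [9, 72, 576, 4608, 36864]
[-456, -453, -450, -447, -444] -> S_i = -456 + 3*i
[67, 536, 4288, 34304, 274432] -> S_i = 67*8^i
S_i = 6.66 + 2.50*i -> [6.66, 9.16, 11.66, 14.16, 16.66]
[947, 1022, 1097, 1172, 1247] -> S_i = 947 + 75*i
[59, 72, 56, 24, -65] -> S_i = Random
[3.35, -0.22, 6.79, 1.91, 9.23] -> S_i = Random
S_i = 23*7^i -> [23, 161, 1127, 7889, 55223]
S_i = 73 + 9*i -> [73, 82, 91, 100, 109]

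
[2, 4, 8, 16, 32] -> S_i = 2*2^i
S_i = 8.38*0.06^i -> [8.38, 0.5, 0.03, 0.0, 0.0]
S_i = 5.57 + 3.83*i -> [5.57, 9.4, 13.23, 17.06, 20.89]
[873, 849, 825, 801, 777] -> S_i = 873 + -24*i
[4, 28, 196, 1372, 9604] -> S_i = 4*7^i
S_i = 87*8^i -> [87, 696, 5568, 44544, 356352]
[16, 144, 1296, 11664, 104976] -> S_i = 16*9^i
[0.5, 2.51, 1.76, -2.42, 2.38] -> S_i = Random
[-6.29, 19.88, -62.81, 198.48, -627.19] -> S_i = -6.29*(-3.16)^i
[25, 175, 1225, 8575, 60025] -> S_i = 25*7^i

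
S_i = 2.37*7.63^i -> [2.37, 18.08, 137.97, 1052.74, 8032.42]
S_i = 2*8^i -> [2, 16, 128, 1024, 8192]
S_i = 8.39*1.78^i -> [8.39, 14.93, 26.58, 47.32, 84.23]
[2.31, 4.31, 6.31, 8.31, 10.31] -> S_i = 2.31 + 2.00*i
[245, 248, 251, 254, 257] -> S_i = 245 + 3*i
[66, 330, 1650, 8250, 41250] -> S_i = 66*5^i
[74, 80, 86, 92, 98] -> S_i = 74 + 6*i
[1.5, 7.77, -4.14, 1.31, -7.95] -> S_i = Random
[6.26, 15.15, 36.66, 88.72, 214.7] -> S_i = 6.26*2.42^i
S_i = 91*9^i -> [91, 819, 7371, 66339, 597051]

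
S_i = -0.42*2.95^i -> [-0.42, -1.24, -3.66, -10.78, -31.81]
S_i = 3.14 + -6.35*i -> [3.14, -3.21, -9.56, -15.91, -22.26]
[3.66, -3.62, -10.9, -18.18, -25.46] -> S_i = 3.66 + -7.28*i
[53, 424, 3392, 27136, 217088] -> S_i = 53*8^i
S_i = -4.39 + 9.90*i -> [-4.39, 5.51, 15.41, 25.31, 35.21]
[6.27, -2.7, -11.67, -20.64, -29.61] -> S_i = 6.27 + -8.97*i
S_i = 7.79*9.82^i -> [7.79, 76.5, 751.21, 7376.87, 72440.83]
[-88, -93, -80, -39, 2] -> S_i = Random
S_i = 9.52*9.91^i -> [9.52, 94.34, 934.94, 9265.27, 91818.79]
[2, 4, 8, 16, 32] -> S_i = 2*2^i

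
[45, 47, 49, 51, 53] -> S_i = 45 + 2*i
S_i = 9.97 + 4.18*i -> [9.97, 14.15, 18.33, 22.51, 26.69]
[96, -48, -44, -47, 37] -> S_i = Random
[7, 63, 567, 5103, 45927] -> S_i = 7*9^i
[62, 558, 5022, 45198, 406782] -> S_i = 62*9^i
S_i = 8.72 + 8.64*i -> [8.72, 17.36, 26.0, 34.64, 43.28]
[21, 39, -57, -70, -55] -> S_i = Random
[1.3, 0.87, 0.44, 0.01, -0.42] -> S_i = 1.30 + -0.43*i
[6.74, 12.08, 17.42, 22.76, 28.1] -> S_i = 6.74 + 5.34*i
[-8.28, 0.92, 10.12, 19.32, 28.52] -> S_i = -8.28 + 9.20*i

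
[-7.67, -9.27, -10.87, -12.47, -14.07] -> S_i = -7.67 + -1.60*i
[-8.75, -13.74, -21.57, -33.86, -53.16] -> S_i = -8.75*1.57^i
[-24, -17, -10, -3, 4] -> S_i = -24 + 7*i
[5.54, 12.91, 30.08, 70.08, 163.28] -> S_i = 5.54*2.33^i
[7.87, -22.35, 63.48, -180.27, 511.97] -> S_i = 7.87*(-2.84)^i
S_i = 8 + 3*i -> [8, 11, 14, 17, 20]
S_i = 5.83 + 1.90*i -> [5.83, 7.73, 9.63, 11.53, 13.43]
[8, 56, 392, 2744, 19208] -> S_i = 8*7^i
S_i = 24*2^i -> [24, 48, 96, 192, 384]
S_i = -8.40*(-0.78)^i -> [-8.4, 6.55, -5.11, 3.99, -3.11]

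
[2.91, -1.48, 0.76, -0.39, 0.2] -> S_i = 2.91*(-0.51)^i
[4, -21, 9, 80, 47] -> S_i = Random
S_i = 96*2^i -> [96, 192, 384, 768, 1536]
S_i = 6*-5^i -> [6, -30, 150, -750, 3750]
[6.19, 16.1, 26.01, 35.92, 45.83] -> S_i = 6.19 + 9.91*i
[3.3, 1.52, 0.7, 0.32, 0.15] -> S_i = 3.30*0.46^i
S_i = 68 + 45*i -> [68, 113, 158, 203, 248]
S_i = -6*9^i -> [-6, -54, -486, -4374, -39366]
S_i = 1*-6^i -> [1, -6, 36, -216, 1296]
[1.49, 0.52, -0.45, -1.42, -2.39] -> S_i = 1.49 + -0.97*i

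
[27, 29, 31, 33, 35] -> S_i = 27 + 2*i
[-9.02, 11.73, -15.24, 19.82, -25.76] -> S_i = -9.02*(-1.30)^i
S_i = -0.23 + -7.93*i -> [-0.23, -8.16, -16.09, -24.02, -31.95]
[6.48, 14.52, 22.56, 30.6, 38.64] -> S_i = 6.48 + 8.04*i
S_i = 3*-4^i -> [3, -12, 48, -192, 768]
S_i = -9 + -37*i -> [-9, -46, -83, -120, -157]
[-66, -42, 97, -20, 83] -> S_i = Random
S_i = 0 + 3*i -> [0, 3, 6, 9, 12]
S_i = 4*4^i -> [4, 16, 64, 256, 1024]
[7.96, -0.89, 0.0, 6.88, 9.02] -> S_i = Random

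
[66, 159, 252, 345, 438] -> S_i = 66 + 93*i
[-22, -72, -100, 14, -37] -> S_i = Random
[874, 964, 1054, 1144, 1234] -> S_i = 874 + 90*i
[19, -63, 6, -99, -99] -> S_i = Random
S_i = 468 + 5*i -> [468, 473, 478, 483, 488]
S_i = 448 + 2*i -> [448, 450, 452, 454, 456]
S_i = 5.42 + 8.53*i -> [5.42, 13.95, 22.48, 31.01, 39.54]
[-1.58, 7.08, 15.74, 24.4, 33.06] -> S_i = -1.58 + 8.66*i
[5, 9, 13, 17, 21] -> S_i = 5 + 4*i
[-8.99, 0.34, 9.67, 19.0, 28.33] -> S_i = -8.99 + 9.33*i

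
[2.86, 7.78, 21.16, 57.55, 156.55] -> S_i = 2.86*2.72^i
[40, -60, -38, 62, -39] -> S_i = Random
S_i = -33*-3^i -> [-33, 99, -297, 891, -2673]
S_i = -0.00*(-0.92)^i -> [-0.0, 0.0, -0.0, 0.0, -0.0]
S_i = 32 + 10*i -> [32, 42, 52, 62, 72]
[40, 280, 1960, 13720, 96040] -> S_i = 40*7^i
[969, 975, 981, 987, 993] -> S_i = 969 + 6*i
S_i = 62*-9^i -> [62, -558, 5022, -45198, 406782]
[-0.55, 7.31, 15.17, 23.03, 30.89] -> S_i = -0.55 + 7.86*i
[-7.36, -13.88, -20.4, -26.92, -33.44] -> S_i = -7.36 + -6.52*i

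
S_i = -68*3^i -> [-68, -204, -612, -1836, -5508]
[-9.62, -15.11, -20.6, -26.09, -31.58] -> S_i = -9.62 + -5.49*i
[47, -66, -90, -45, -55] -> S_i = Random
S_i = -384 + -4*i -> [-384, -388, -392, -396, -400]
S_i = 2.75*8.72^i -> [2.75, 23.98, 209.11, 1823.4, 15900.06]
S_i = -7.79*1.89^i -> [-7.79, -14.72, -27.83, -52.59, -99.4]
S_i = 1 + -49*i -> [1, -48, -97, -146, -195]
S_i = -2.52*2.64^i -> [-2.52, -6.65, -17.56, -46.37, -122.41]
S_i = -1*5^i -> [-1, -5, -25, -125, -625]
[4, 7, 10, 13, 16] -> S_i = 4 + 3*i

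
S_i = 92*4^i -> [92, 368, 1472, 5888, 23552]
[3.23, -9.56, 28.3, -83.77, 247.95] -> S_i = 3.23*(-2.96)^i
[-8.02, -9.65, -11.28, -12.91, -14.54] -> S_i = -8.02 + -1.63*i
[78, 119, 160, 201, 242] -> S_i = 78 + 41*i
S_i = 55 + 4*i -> [55, 59, 63, 67, 71]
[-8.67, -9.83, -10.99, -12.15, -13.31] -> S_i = -8.67 + -1.16*i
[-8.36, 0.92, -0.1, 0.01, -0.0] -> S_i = -8.36*(-0.11)^i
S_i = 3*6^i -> [3, 18, 108, 648, 3888]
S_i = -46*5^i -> [-46, -230, -1150, -5750, -28750]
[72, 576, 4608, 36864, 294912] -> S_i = 72*8^i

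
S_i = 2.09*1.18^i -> [2.09, 2.47, 2.91, 3.43, 4.05]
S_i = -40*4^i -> [-40, -160, -640, -2560, -10240]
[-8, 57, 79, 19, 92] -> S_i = Random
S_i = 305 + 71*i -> [305, 376, 447, 518, 589]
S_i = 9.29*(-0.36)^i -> [9.29, -3.34, 1.2, -0.43, 0.16]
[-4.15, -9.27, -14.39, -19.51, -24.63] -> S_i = -4.15 + -5.12*i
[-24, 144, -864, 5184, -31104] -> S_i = -24*-6^i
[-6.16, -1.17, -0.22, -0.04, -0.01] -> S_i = -6.16*0.19^i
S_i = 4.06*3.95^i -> [4.06, 16.04, 63.35, 250.22, 988.36]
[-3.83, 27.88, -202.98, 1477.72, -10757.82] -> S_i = -3.83*(-7.28)^i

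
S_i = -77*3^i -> [-77, -231, -693, -2079, -6237]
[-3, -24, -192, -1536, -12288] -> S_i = -3*8^i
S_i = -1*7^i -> [-1, -7, -49, -343, -2401]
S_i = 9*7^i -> [9, 63, 441, 3087, 21609]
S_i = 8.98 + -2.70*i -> [8.98, 6.28, 3.58, 0.88, -1.82]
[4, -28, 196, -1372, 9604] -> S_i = 4*-7^i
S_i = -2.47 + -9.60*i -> [-2.47, -12.07, -21.67, -31.27, -40.87]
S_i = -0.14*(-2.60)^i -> [-0.14, 0.36, -0.95, 2.46, -6.4]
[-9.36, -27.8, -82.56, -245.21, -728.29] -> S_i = -9.36*2.97^i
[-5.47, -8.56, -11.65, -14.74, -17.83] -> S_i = -5.47 + -3.09*i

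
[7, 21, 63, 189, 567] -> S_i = 7*3^i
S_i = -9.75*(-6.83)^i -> [-9.75, 66.59, -454.83, 3106.47, -21217.17]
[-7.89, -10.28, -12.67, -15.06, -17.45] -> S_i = -7.89 + -2.39*i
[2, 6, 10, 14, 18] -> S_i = 2 + 4*i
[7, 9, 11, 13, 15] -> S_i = 7 + 2*i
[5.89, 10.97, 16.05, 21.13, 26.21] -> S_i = 5.89 + 5.08*i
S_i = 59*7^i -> [59, 413, 2891, 20237, 141659]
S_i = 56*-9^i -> [56, -504, 4536, -40824, 367416]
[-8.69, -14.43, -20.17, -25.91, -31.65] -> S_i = -8.69 + -5.74*i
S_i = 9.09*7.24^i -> [9.09, 65.81, 476.48, 3449.69, 24975.73]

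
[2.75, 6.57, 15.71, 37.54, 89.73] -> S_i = 2.75*2.39^i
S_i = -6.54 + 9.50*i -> [-6.54, 2.96, 12.46, 21.96, 31.46]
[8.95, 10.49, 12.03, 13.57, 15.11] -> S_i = 8.95 + 1.54*i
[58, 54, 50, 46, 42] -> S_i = 58 + -4*i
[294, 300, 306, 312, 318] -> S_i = 294 + 6*i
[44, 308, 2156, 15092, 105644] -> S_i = 44*7^i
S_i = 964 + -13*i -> [964, 951, 938, 925, 912]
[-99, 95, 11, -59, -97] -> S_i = Random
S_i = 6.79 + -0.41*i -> [6.79, 6.38, 5.97, 5.56, 5.15]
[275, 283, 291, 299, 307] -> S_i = 275 + 8*i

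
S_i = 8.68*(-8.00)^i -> [8.68, -69.44, 555.52, -4444.16, 35553.28]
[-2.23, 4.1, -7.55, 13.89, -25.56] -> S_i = -2.23*(-1.84)^i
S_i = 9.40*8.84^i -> [9.4, 83.1, 734.57, 6493.59, 57403.31]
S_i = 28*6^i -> [28, 168, 1008, 6048, 36288]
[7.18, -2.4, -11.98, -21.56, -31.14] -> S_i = 7.18 + -9.58*i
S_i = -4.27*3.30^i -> [-4.27, -14.09, -46.5, -153.45, -506.39]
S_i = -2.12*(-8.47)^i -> [-2.12, 17.96, -152.09, 1288.21, -10911.12]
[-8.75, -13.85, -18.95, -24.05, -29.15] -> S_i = -8.75 + -5.10*i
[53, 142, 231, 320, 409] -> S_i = 53 + 89*i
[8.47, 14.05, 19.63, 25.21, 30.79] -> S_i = 8.47 + 5.58*i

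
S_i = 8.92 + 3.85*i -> [8.92, 12.77, 16.62, 20.47, 24.32]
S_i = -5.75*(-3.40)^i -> [-5.75, 19.55, -66.47, 226.0, -768.39]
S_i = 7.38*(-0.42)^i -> [7.38, -3.1, 1.3, -0.55, 0.23]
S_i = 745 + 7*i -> [745, 752, 759, 766, 773]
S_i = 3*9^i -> [3, 27, 243, 2187, 19683]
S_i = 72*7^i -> [72, 504, 3528, 24696, 172872]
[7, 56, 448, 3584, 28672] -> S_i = 7*8^i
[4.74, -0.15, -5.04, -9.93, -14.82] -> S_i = 4.74 + -4.89*i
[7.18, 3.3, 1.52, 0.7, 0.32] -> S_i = 7.18*0.46^i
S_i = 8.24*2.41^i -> [8.24, 19.86, 47.86, 115.34, 277.97]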